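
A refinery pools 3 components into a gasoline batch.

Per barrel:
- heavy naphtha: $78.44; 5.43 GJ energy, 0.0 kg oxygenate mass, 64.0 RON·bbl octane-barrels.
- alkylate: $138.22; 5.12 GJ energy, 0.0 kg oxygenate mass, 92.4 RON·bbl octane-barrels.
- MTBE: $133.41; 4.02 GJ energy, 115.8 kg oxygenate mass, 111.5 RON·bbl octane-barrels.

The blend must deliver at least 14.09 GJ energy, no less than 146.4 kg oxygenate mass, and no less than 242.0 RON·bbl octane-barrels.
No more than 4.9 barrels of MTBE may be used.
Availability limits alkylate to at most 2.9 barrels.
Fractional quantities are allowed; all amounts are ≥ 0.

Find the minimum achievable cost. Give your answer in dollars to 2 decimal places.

Set it up as a linear program. Let x1 = barrels of heavy naphtha, x2 = barrels of alkylate, x3 = barrels of MTBE.
min 78.44x1 + 138.22x2 + 133.41x3 s.t.:
  5.43x1 + 5.12x2 + 4.02x3 ≥ 14.09   (energy)
  115.8x3 ≥ 146.4   (oxygenate mass)
  64x1 + 92.4x2 + 111.5x3 ≥ 242   (octane-barrels)
  x3 ≤ 4.9
  x2 ≤ 2.9
  x1, x2, x3 ≥ 0.
The cheapest feasible vertex uses only heavy naphtha, MTBE; alkylate is not used. There the energy and oxygenate mass constraints are tight.
Solving gives x1 = 1.65888, x3 = 1.26425.
Hence cost = 78.44·1.65888 + 133.41·1.26425 = $298.7861.

$298.79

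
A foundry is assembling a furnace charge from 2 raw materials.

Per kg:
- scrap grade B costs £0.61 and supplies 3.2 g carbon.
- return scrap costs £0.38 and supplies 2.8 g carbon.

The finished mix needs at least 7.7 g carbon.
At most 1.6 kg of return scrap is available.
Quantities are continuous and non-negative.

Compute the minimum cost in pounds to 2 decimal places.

£1.22

Set it up as a linear program. Let x1 = kg of scrap grade B, x2 = kg of return scrap.
Minimise 0.61x1 + 0.38x2 subject to:
  3.2x1 + 2.8x2 ≥ 7.7   (carbon)
  x2 ≤ 1.6
  x1, x2 ≥ 0.
Both inputs are positive at the optimum. There the carbon and the return scrap cap constraints are tight.
That vertex is x1 = 1.006, x2 = 1.6.
Total cost: 0.61·1.006 + 0.38·1.6 = 1.2217.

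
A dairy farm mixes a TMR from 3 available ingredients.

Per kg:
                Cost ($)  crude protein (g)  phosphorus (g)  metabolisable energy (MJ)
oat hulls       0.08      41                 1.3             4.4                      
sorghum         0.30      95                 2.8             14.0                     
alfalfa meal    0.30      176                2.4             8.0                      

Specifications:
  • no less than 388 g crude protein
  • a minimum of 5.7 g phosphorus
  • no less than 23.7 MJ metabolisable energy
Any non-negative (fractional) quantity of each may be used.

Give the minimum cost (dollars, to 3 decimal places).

Set it up as a linear program. Let x1 = kg of oat hulls, x2 = kg of sorghum, x3 = kg of alfalfa meal.
Minimise 0.08x1 + 0.3x2 + 0.3x3 subject to:
  41x1 + 95x2 + 176x3 ≥ 388   (crude protein)
  1.3x1 + 2.8x2 + 2.4x3 ≥ 5.7   (phosphorus)
  4.4x1 + 14x2 + 8x3 ≥ 23.7   (metabolisable energy)
  x1, x2, x3 ≥ 0.
At the optimum only oat hulls, alfalfa meal are positive (sorghum = 0). The crude protein and metabolisable energy requirements are met with equality.
So oat hulls = 2.391 kg, alfalfa meal = 1.648 kg.
Total cost: 0.08·2.391 + 0.3·1.648 = 0.68568.

$0.686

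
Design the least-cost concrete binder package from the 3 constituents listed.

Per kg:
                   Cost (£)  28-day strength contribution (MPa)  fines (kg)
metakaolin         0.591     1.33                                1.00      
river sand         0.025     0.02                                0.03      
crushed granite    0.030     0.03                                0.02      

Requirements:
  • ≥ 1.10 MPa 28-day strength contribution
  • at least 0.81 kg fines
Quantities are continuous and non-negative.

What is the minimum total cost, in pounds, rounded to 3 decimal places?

Treat it as an LP. Let x1 = kg of metakaolin, x2 = kg of river sand, x3 = kg of crushed granite.
Minimize 0.591x1 + 0.025x2 + 0.03x3 with:
  1.33x1 + 0.02x2 + 0.03x3 ≥ 1.1   (28-day strength contribution)
  1x1 + 0.03x2 + 0.02x3 ≥ 0.81   (fines)
  x1, x2, x3 ≥ 0.
The optimal basis is {metakaolin}; river sand, crushed granite drop out. The 28-day strength contribution requirement is met with equality.
So metakaolin = 0.8271 kg.
Objective = 0.591·0.8271 = 0.48882.

£0.489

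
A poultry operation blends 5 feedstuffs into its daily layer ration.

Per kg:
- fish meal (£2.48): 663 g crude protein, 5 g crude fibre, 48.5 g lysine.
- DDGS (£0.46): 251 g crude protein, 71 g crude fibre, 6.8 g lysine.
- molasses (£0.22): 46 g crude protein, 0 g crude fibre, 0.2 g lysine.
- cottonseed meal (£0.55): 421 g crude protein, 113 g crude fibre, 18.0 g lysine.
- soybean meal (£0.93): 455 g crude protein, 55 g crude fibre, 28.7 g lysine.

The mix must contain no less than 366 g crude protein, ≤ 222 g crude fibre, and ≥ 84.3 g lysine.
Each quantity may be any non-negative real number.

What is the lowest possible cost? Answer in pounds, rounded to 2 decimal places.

£2.71

Let x1 = kg of fish meal, x2 = kg of DDGS, x3 = kg of molasses, x4 = kg of cottonseed meal, x5 = kg of soybean meal.
Minimize 2.48x1 + 0.46x2 + 0.22x3 + 0.55x4 + 0.93x5 with:
  663x1 + 251x2 + 46x3 + 421x4 + 455x5 ≥ 366   (crude protein)
  5x1 + 71x2 + 113x4 + 55x5 ≤ 222   (crude fibre)
  48.5x1 + 6.8x2 + 0.2x3 + 18x4 + 28.7x5 ≥ 84.3   (lysine)
  x1, x2, x3, x4, x5 ≥ 0.
The optimal basis is {cottonseed meal, soybean meal}; fish meal, DDGS, molasses drop out. The crude fibre and lysine requirements are met with equality.
So cottonseed meal = 0.77 kg, soybean meal = 2.454 kg.
Total cost: 0.55·0.77 + 0.93·2.454 = 2.7057.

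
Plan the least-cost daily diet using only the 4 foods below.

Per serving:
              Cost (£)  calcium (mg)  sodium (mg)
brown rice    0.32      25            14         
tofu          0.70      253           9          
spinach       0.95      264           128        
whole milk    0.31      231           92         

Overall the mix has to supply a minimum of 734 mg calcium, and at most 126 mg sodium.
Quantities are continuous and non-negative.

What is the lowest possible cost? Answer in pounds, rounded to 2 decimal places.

£1.64

Treat it as an LP. Let x1 = servings of brown rice, x2 = servings of tofu, x3 = servings of spinach, x4 = servings of whole milk.
min 0.32x1 + 0.7x2 + 0.95x3 + 0.31x4 subject to:
  25x1 + 253x2 + 264x3 + 231x4 ≥ 734   (calcium)
  14x1 + 9x2 + 128x3 + 92x4 ≤ 126   (sodium)
  x1, x2, x3, x4 ≥ 0.
The cheapest feasible vertex uses only tofu, whole milk; brown rice, spinach are not used. There the calcium and sodium constraints are tight.
Solving gives x2 = 1.813, x4 = 1.192.
Hence cost = 0.7·1.813 + 0.31·1.192 = £1.6386.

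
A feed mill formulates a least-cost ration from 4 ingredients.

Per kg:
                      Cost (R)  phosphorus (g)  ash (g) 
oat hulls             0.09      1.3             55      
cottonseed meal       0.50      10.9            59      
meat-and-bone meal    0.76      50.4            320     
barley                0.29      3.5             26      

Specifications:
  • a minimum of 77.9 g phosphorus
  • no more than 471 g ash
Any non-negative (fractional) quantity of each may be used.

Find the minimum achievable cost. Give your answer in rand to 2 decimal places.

R1.95

Set it up as a linear program. Let x1 = kg of oat hulls, x2 = kg of cottonseed meal, x3 = kg of meat-and-bone meal, x4 = kg of barley.
min 0.09x1 + 0.5x2 + 0.76x3 + 0.29x4 with:
  1.3x1 + 10.9x2 + 50.4x3 + 3.5x4 ≥ 77.9   (phosphorus)
  55x1 + 59x2 + 320x3 + 26x4 ≤ 471   (ash)
  x1, x2, x3, x4 ≥ 0.
The optimal basis is {cottonseed meal, meat-and-bone meal}; oat hulls, barley drop out. There the phosphorus and ash constraints are tight.
That vertex is x2 = 2.313, x3 = 1.045.
Objective = 0.5·2.313 + 0.76·1.045 = 1.9507.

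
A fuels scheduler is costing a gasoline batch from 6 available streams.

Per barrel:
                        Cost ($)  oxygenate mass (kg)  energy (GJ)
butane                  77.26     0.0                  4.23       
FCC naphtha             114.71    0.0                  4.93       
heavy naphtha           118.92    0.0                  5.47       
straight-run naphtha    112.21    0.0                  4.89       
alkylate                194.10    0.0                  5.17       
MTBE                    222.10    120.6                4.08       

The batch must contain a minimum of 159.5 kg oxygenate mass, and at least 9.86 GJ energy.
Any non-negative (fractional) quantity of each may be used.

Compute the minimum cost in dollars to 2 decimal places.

$375.27

Treat it as an LP. Let x1 = barrels of butane, x2 = barrels of FCC naphtha, x3 = barrels of heavy naphtha, x4 = barrels of straight-run naphtha, x5 = barrels of alkylate, x6 = barrels of MTBE.
Minimise 77.26x1 + 114.71x2 + 118.92x3 + 112.21x4 + 194.1x5 + 222.1x6 s.t.:
  120.6x6 ≥ 159.5   (oxygenate mass)
  4.23x1 + 4.93x2 + 5.47x3 + 4.89x4 + 5.17x5 + 4.08x6 ≥ 9.86   (energy)
  x1, x2, x3, x4, x5, x6 ≥ 0.
The optimal basis is {butane, MTBE}; FCC naphtha, heavy naphtha, straight-run naphtha, alkylate drop out. Binding constraints: oxygenate mass and energy.
That vertex is x1 = 1.05531, x6 = 1.32255.
Objective = 77.26·1.05531 + 222.1·1.32255 = 375.2716.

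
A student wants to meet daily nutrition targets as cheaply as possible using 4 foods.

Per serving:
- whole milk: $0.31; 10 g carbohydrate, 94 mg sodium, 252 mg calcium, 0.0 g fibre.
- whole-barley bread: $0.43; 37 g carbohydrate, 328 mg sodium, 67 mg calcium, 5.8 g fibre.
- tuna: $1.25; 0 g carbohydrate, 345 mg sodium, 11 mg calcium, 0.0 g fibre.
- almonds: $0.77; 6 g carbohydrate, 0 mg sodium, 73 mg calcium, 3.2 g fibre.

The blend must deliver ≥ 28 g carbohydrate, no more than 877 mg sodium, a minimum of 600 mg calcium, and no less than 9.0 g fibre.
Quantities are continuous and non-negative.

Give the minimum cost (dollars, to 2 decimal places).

$1.28

Let x1 = servings of whole milk, x2 = servings of whole-barley bread, x3 = servings of tuna, x4 = servings of almonds.
Minimise 0.31x1 + 0.43x2 + 1.25x3 + 0.77x4 s.t.:
  10x1 + 37x2 + 6x4 ≥ 28   (carbohydrate)
  94x1 + 328x2 + 345x3 ≤ 877   (sodium)
  252x1 + 67x2 + 11x3 + 73x4 ≥ 600   (calcium)
  5.8x2 + 3.2x4 ≥ 9   (fibre)
  x1, x2, x3, x4 ≥ 0.
The cheapest feasible vertex uses only whole milk, whole-barley bread; tuna, almonds are not used. The calcium and fibre requirements are met with equality.
So whole milk = 1.968 servings, whole-barley bread = 1.552 servings.
Objective = 0.31·1.968 + 0.43·1.552 = 1.2774.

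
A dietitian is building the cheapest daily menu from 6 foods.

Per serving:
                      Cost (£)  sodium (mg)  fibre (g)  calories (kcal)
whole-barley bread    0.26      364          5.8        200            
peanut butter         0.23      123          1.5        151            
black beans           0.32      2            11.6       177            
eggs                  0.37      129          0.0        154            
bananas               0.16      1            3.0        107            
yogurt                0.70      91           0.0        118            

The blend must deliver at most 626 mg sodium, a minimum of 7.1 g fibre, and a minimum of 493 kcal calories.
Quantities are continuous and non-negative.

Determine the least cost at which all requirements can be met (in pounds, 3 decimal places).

Treat it as an LP. Let x1 = servings of whole-barley bread, x2 = servings of peanut butter, x3 = servings of black beans, x4 = servings of eggs, x5 = servings of bananas, x6 = servings of yogurt.
Minimize 0.26x1 + 0.23x2 + 0.32x3 + 0.37x4 + 0.16x5 + 0.7x6 s.t.:
  364x1 + 123x2 + 2x3 + 129x4 + 1x5 + 91x6 ≤ 626   (sodium)
  5.8x1 + 1.5x2 + 11.6x3 + 3x5 ≥ 7.1   (fibre)
  200x1 + 151x2 + 177x3 + 154x4 + 107x5 + 118x6 ≥ 493   (calories)
  x1, x2, x3, x4, x5, x6 ≥ 0.
At the optimum only whole-barley bread, bananas are positive (peanut butter, black beans, eggs, yogurt = 0). There the sodium and calories constraints are tight.
Optimal quantities: whole-barley bread = 1.716 servings, bananas = 1.4 servings.
Total cost: 0.26·1.716 + 0.16·1.4 = 0.67016.

£0.670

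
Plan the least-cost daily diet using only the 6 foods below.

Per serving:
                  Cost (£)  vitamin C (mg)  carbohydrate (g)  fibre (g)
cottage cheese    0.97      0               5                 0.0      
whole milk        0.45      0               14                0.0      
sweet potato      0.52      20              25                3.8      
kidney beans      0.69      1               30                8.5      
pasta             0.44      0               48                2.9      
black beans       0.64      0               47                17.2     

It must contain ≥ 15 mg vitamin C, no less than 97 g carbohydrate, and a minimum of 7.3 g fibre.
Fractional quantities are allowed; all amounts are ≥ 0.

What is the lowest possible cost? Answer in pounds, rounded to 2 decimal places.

Let x1 = servings of cottage cheese, x2 = servings of whole milk, x3 = servings of sweet potato, x4 = servings of kidney beans, x5 = servings of pasta, x6 = servings of black beans.
min 0.97x1 + 0.45x2 + 0.52x3 + 0.69x4 + 0.44x5 + 0.64x6 subject to:
  20x3 + 1x4 ≥ 15   (vitamin C)
  5x1 + 14x2 + 25x3 + 30x4 + 48x5 + 47x6 ≥ 97   (carbohydrate)
  3.8x3 + 8.5x4 + 2.9x5 + 17.2x6 ≥ 7.3   (fibre)
  x1, x2, x3, x4, x5, x6 ≥ 0.
At the optimum only sweet potato, pasta are positive (cottage cheese, whole milk, kidney beans, black beans = 0). The vitamin C and carbohydrate requirements are met with equality.
Solving gives x3 = 0.75, x5 = 1.63.
Total cost: 0.52·0.75 + 0.44·1.63 = 1.1072.

£1.11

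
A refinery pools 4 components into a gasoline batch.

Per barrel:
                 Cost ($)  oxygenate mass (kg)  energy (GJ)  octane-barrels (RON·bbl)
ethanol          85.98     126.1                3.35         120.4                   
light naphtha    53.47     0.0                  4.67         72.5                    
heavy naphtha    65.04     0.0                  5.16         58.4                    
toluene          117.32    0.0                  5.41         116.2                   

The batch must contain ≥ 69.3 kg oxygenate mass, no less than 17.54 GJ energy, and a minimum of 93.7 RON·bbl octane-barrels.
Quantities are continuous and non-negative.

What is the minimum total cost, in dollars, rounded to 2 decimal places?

$227.00

Treat it as an LP. Let x1 = barrels of ethanol, x2 = barrels of light naphtha, x3 = barrels of heavy naphtha, x4 = barrels of toluene.
Minimise 85.98x1 + 53.47x2 + 65.04x3 + 117.32x4 with:
  126.1x1 ≥ 69.3   (oxygenate mass)
  3.35x1 + 4.67x2 + 5.16x3 + 5.41x4 ≥ 17.54   (energy)
  120.4x1 + 72.5x2 + 58.4x3 + 116.2x4 ≥ 93.7   (octane-barrels)
  x1, x2, x3, x4 ≥ 0.
At the optimum only ethanol, light naphtha are positive (heavy naphtha, toluene = 0). There the oxygenate mass and energy constraints are tight.
That vertex is x1 = 0.54956, x2 = 3.3617.
Total cost: 85.98·0.54956 + 53.47·3.3617 = 227.0013.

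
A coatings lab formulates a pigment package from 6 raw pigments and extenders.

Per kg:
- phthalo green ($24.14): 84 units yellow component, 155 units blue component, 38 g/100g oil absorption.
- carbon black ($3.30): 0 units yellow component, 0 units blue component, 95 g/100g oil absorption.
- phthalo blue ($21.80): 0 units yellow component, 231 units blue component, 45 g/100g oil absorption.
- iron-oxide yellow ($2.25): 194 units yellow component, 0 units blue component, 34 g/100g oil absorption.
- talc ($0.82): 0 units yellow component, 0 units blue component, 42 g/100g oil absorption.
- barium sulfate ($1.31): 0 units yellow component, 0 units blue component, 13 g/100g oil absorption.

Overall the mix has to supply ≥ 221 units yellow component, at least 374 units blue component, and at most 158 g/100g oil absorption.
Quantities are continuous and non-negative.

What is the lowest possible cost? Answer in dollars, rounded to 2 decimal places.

$37.86

Set it up as a linear program. Let x1 = kg of phthalo green, x2 = kg of carbon black, x3 = kg of phthalo blue, x4 = kg of iron-oxide yellow, x5 = kg of talc, x6 = kg of barium sulfate.
min 24.14x1 + 3.3x2 + 21.8x3 + 2.25x4 + 0.82x5 + 1.31x6 subject to:
  84x1 + 194x4 ≥ 221   (yellow component)
  155x1 + 231x3 ≥ 374   (blue component)
  38x1 + 95x2 + 45x3 + 34x4 + 42x5 + 13x6 ≤ 158   (oil absorption)
  x1, x2, x3, x4, x5, x6 ≥ 0.
The optimal basis is {phthalo blue, iron-oxide yellow}; phthalo green, carbon black, talc, barium sulfate drop out. There the yellow component and blue component constraints are tight.
Solving gives x3 = 1.619, x4 = 1.139.
Cost = 21.8·1.619 + 2.25·1.139 = 37.8570.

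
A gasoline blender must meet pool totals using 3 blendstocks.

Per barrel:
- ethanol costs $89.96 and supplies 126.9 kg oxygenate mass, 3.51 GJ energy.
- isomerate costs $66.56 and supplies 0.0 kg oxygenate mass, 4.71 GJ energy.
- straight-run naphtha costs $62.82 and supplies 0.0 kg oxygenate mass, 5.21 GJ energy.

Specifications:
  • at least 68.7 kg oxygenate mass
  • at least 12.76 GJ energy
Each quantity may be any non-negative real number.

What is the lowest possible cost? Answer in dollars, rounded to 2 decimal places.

Set it up as a linear program. Let x1 = barrels of ethanol, x2 = barrels of isomerate, x3 = barrels of straight-run naphtha.
min 89.96x1 + 66.56x2 + 62.82x3 s.t.:
  126.9x1 ≥ 68.7   (oxygenate mass)
  3.51x1 + 4.71x2 + 5.21x3 ≥ 12.76   (energy)
  x1, x2, x3 ≥ 0.
The cheapest feasible vertex uses only ethanol, straight-run naphtha; isomerate is not used. The oxygenate mass and energy requirements are met with equality.
So ethanol = 0.54137 barrels, straight-run naphtha = 2.0844 barrels.
Objective = 89.96·0.54137 + 62.82·2.0844 = 179.6437.

$179.64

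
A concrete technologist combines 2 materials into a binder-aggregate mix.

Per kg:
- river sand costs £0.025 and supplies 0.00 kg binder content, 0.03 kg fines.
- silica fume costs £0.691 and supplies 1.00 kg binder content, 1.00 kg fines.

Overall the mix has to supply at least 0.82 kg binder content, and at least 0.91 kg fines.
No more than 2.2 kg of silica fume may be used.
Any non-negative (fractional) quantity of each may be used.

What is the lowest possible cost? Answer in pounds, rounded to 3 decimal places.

Let x1 = kg of river sand, x2 = kg of silica fume.
Minimize 0.025x1 + 0.691x2 s.t.:
  1x2 ≥ 0.82   (binder content)
  0.03x1 + 1x2 ≥ 0.91   (fines)
  x2 ≤ 2.2
  x1, x2 ≥ 0.
The optimal basis is {silica fume}; river sand drops out. The fines requirement is met with equality.
So silica fume = 0.91 kg.
Hence cost = 0.691·0.91 = £0.62881.

£0.629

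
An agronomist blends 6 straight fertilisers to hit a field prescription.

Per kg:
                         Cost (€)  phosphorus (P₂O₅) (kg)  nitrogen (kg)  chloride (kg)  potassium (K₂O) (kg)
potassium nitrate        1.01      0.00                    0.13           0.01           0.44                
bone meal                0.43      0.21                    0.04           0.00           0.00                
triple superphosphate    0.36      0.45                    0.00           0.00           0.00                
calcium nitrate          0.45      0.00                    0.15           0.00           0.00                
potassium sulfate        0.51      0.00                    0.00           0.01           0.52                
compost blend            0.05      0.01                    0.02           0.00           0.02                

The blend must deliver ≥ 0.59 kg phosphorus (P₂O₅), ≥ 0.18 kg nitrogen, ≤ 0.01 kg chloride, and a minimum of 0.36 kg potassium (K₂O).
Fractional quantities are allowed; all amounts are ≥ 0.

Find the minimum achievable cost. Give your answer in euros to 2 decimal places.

€1.03

Set it up as a linear program. Let x1 = kg of potassium nitrate, x2 = kg of bone meal, x3 = kg of triple superphosphate, x4 = kg of calcium nitrate, x5 = kg of potassium sulfate, x6 = kg of compost blend.
Minimise 1.01x1 + 0.43x2 + 0.36x3 + 0.45x4 + 0.51x5 + 0.05x6 s.t.:
  0.21x2 + 0.45x3 + 0.01x6 ≥ 0.59   (phosphorus (P₂O₅))
  0.13x1 + 0.04x2 + 0.15x4 + 0.02x6 ≥ 0.18   (nitrogen)
  0.01x1 + 0.01x5 ≤ 0.01   (chloride)
  0.44x1 + 0.52x5 + 0.02x6 ≥ 0.36   (potassium (K₂O))
  x1, x2, x3, x4, x5, x6 ≥ 0.
The minimum-cost mix takes nothing from potassium nitrate, bone meal, calcium nitrate — only triple superphosphate, potassium sulfate, compost blend. Binding constraints: phosphorus (P₂O₅), nitrogen, potassium (K₂O).
Optimal quantities: triple superphosphate = 1.111 kg, potassium sulfate = 0.3462 kg, compost blend = 9 kg.
Objective = 0.36·1.111 + 0.51·0.3462 + 0.05·9 = 1.0265.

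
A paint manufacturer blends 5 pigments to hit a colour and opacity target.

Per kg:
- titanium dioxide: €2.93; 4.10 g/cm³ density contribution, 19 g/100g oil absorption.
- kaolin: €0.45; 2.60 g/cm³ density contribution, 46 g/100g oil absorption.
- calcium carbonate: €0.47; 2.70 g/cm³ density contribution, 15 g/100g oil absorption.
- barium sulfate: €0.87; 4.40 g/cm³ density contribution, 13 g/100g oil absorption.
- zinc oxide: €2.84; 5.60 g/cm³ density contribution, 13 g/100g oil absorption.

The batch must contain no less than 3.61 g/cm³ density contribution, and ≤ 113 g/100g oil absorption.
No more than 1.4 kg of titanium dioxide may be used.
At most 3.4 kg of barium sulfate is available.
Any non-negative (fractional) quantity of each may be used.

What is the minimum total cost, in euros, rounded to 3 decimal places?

€0.625

Set it up as a linear program. Let x1 = kg of titanium dioxide, x2 = kg of kaolin, x3 = kg of calcium carbonate, x4 = kg of barium sulfate, x5 = kg of zinc oxide.
Minimize 2.93x1 + 0.45x2 + 0.47x3 + 0.87x4 + 2.84x5 s.t.:
  4.1x1 + 2.6x2 + 2.7x3 + 4.4x4 + 5.6x5 ≥ 3.61   (density contribution)
  19x1 + 46x2 + 15x3 + 13x4 + 13x5 ≤ 113   (oil absorption)
  x1 ≤ 1.4
  x4 ≤ 3.4
  x1, x2, x3, x4, x5 ≥ 0.
The optimal basis is {kaolin}; titanium dioxide, calcium carbonate, barium sulfate, zinc oxide drop out. There the density contribution constraint is tight.
So kaolin = 1.388 kg.
Total cost: 0.45·1.388 = 0.62460.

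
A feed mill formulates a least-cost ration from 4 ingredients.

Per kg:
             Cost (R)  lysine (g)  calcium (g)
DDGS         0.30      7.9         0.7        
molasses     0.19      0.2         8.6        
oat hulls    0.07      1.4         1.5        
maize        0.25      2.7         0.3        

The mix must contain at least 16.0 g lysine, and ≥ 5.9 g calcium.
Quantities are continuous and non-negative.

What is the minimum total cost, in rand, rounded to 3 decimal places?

R0.662

Let x1 = kg of DDGS, x2 = kg of molasses, x3 = kg of oat hulls, x4 = kg of maize.
Minimise 0.3x1 + 0.19x2 + 0.07x3 + 0.25x4 with:
  7.9x1 + 0.2x2 + 1.4x3 + 2.7x4 ≥ 16   (lysine)
  0.7x1 + 8.6x2 + 1.5x3 + 0.3x4 ≥ 5.9   (calcium)
  x1, x2, x3, x4 ≥ 0.
The optimal basis is {DDGS, oat hulls}; molasses, maize drop out. The lysine and calcium requirements are met with equality.
That vertex is x1 = 1.448, x3 = 3.258.
Cost = 0.3·1.448 + 0.07·3.258 = 0.66246.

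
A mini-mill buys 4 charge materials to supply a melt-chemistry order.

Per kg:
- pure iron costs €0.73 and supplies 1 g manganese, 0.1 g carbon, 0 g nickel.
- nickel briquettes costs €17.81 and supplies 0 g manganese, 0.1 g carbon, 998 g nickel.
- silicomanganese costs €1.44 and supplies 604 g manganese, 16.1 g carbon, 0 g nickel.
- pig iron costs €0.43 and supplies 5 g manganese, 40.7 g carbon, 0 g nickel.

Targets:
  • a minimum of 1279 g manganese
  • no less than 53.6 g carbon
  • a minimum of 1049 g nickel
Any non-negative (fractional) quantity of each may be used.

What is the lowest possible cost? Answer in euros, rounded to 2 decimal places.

€21.97

This is a linear program. Let x1 = kg of pure iron, x2 = kg of nickel briquettes, x3 = kg of silicomanganese, x4 = kg of pig iron.
Minimize 0.73x1 + 17.81x2 + 1.44x3 + 0.43x4 subject to:
  1x1 + 604x3 + 5x4 ≥ 1279   (manganese)
  0.1x1 + 0.1x2 + 16.1x3 + 40.7x4 ≥ 53.6   (carbon)
  998x2 ≥ 1049   (nickel)
  x1, x2, x3, x4 ≥ 0.
The optimal basis is {nickel briquettes, silicomanganese, pig iron}; pure iron drops out. Binding constraints: manganese, carbon, nickel.
So nickel briquettes = 1.051 kg, silicomanganese = 2.114 kg, pig iron = 0.4783 kg.
Objective = 17.81·1.051 + 1.44·2.114 + 0.43·0.4783 = 21.9681.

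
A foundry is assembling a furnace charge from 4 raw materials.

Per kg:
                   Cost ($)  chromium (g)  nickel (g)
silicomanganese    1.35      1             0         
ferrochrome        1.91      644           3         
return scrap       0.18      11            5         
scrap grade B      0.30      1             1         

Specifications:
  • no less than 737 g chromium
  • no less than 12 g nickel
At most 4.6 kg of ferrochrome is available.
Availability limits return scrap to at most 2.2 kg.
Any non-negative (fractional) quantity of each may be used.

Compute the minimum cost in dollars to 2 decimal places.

$2.44

Let x1 = kg of silicomanganese, x2 = kg of ferrochrome, x3 = kg of return scrap, x4 = kg of scrap grade B.
min 1.35x1 + 1.91x2 + 0.18x3 + 0.3x4 subject to:
  1x1 + 644x2 + 11x3 + 1x4 ≥ 737   (chromium)
  3x2 + 5x3 + 1x4 ≥ 12   (nickel)
  x2 ≤ 4.6
  x3 ≤ 2.2
  x1, x2, x3, x4 ≥ 0.
The optimal basis is {ferrochrome, return scrap}; silicomanganese, scrap grade B drop out. Binding constraints: chromium and nickel.
Solving gives x2 = 1.115, x3 = 1.731.
Total cost: 1.91·1.115 + 0.18·1.731 = 2.4412.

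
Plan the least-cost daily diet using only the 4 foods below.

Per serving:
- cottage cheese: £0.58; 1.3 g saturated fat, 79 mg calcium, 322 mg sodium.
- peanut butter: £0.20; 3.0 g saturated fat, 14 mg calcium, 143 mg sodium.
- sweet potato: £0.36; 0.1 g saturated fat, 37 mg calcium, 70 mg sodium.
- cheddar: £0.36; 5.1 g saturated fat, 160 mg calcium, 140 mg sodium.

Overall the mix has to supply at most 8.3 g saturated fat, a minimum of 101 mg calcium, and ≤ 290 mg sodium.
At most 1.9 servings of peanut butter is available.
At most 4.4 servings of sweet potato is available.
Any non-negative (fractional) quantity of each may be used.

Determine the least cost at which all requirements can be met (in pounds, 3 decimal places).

This is a linear program. Let x1 = servings of cottage cheese, x2 = servings of peanut butter, x3 = servings of sweet potato, x4 = servings of cheddar.
min 0.58x1 + 0.2x2 + 0.36x3 + 0.36x4 s.t.:
  1.3x1 + 3x2 + 0.1x3 + 5.1x4 ≤ 8.3   (saturated fat)
  79x1 + 14x2 + 37x3 + 160x4 ≥ 101   (calcium)
  322x1 + 143x2 + 70x3 + 140x4 ≤ 290   (sodium)
  x2 ≤ 1.9
  x3 ≤ 4.4
  x1, x2, x3, x4 ≥ 0.
At the optimum only cheddar is positive (cottage cheese, peanut butter, sweet potato = 0). Binding constraint: calcium.
Optimal quantities: cheddar = 0.6312 servings.
Objective = 0.36·0.6312 = 0.22723.

£0.227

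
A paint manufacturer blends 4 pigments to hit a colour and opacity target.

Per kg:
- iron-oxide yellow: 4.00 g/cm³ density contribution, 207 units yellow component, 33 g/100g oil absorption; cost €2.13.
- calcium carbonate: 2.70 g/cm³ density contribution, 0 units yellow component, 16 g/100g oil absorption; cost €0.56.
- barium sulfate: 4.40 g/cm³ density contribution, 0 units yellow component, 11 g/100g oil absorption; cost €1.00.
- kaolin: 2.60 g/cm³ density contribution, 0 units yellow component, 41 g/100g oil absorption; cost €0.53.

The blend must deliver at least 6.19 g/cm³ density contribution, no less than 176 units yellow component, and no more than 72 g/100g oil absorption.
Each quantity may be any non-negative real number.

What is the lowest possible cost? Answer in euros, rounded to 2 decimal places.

Set it up as a linear program. Let x1 = kg of iron-oxide yellow, x2 = kg of calcium carbonate, x3 = kg of barium sulfate, x4 = kg of kaolin.
min 2.13x1 + 0.56x2 + 1x3 + 0.53x4 subject to:
  4x1 + 2.7x2 + 4.4x3 + 2.6x4 ≥ 6.19   (density contribution)
  207x1 ≥ 176   (yellow component)
  33x1 + 16x2 + 11x3 + 41x4 ≤ 72   (oil absorption)
  x1, x2, x3, x4 ≥ 0.
At the optimum only iron-oxide yellow, calcium carbonate, kaolin are positive (barium sulfate = 0). There the density contribution, yellow component, oil absorption constraints are tight.
That vertex is x1 = 0.8502, x2 = 0.001463, x4 = 1.071.
Cost = 2.13·0.8502 + 0.56·0.001463 + 0.53·1.071 = 2.3794.

€2.38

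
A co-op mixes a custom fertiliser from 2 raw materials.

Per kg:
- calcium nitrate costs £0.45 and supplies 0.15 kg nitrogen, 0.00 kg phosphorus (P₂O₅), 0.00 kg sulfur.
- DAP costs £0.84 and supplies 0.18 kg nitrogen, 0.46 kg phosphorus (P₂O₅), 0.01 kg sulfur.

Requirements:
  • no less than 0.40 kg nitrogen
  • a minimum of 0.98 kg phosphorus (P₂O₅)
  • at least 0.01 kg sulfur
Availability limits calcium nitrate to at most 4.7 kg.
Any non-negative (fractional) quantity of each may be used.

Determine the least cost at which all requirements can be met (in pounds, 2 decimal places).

£1.84

Set it up as a linear program. Let x1 = kg of calcium nitrate, x2 = kg of DAP.
min 0.45x1 + 0.84x2 subject to:
  0.15x1 + 0.18x2 ≥ 0.4   (nitrogen)
  0.46x2 ≥ 0.98   (phosphorus (P₂O₅))
  0.01x2 ≥ 0.01   (sulfur)
  x1 ≤ 4.7
  x1, x2 ≥ 0.
Both inputs are positive at the optimum. There the nitrogen and phosphorus (P₂O₅) constraints are tight.
So calcium nitrate = 0.1101 kg, DAP = 2.13 kg.
Total cost: 0.45·0.1101 + 0.84·2.13 = 1.8387.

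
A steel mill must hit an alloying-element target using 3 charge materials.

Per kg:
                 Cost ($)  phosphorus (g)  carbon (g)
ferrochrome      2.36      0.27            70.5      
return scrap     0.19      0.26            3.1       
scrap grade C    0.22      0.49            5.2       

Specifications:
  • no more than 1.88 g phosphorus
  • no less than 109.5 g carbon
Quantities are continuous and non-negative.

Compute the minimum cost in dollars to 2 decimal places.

Let x1 = kg of ferrochrome, x2 = kg of return scrap, x3 = kg of scrap grade C.
min 2.36x1 + 0.19x2 + 0.22x3 subject to:
  0.27x1 + 0.26x2 + 0.49x3 ≤ 1.88   (phosphorus)
  70.5x1 + 3.1x2 + 5.2x3 ≥ 109.5   (carbon)
  x1, x2, x3 ≥ 0.
The minimum-cost mix takes nothing from return scrap, scrap grade C — only ferrochrome. The carbon requirement is met with equality.
Solving gives x1 = 1.553.
Objective = 2.36·1.553 = 3.6651.

$3.67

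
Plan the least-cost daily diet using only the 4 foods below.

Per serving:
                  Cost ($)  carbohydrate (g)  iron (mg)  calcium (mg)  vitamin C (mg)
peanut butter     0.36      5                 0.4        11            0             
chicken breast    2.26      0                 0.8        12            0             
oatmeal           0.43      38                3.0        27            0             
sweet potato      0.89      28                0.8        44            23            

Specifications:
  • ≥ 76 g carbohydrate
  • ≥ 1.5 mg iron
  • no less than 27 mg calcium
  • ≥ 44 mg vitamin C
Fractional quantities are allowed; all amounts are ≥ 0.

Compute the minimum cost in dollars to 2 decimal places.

$1.96

Let x1 = servings of peanut butter, x2 = servings of chicken breast, x3 = servings of oatmeal, x4 = servings of sweet potato.
Minimize 0.36x1 + 2.26x2 + 0.43x3 + 0.89x4 with:
  5x1 + 38x3 + 28x4 ≥ 76   (carbohydrate)
  0.4x1 + 0.8x2 + 3x3 + 0.8x4 ≥ 1.5   (iron)
  11x1 + 12x2 + 27x3 + 44x4 ≥ 27   (calcium)
  23x4 ≥ 44   (vitamin C)
  x1, x2, x3, x4 ≥ 0.
The cheapest feasible vertex uses only oatmeal, sweet potato; peanut butter, chicken breast are not used. There the carbohydrate and vitamin C constraints are tight.
So oatmeal = 0.5904 servings, sweet potato = 1.913 servings.
Cost = 0.43·0.5904 + 0.89·1.913 = 1.9564.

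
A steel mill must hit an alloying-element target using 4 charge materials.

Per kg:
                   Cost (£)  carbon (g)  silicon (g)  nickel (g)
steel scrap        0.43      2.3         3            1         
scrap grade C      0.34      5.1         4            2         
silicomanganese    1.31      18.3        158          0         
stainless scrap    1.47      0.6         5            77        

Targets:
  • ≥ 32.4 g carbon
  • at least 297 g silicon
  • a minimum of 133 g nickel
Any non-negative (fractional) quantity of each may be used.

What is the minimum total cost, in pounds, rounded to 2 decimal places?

£4.93

Let x1 = kg of steel scrap, x2 = kg of scrap grade C, x3 = kg of silicomanganese, x4 = kg of stainless scrap.
Minimise 0.43x1 + 0.34x2 + 1.31x3 + 1.47x4 subject to:
  2.3x1 + 5.1x2 + 18.3x3 + 0.6x4 ≥ 32.4   (carbon)
  3x1 + 4x2 + 158x3 + 5x4 ≥ 297   (silicon)
  1x1 + 2x2 + 77x4 ≥ 133   (nickel)
  x1, x2, x3, x4 ≥ 0.
At the optimum only silicomanganese, stainless scrap are positive (steel scrap, scrap grade C = 0). There the silicon and nickel constraints are tight.
That vertex is x3 = 1.825, x4 = 1.727.
Objective = 1.31·1.825 + 1.47·1.727 = 4.9294.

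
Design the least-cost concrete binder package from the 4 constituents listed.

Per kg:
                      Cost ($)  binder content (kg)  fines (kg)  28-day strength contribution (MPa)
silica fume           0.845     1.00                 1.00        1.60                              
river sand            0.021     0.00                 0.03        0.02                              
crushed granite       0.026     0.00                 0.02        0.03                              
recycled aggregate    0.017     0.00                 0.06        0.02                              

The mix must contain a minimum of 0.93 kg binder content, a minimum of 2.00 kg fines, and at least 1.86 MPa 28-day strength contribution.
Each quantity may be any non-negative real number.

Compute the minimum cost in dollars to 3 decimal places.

$1.096

Treat it as an LP. Let x1 = kg of silica fume, x2 = kg of river sand, x3 = kg of crushed granite, x4 = kg of recycled aggregate.
Minimize 0.845x1 + 0.021x2 + 0.026x3 + 0.017x4 with:
  1x1 ≥ 0.93   (binder content)
  1x1 + 0.03x2 + 0.02x3 + 0.06x4 ≥ 2   (fines)
  1.6x1 + 0.02x2 + 0.03x3 + 0.02x4 ≥ 1.86   (28-day strength contribution)
  x1, x2, x3, x4 ≥ 0.
The optimal basis is {silica fume, recycled aggregate}; river sand, crushed granite drop out. There the fines and 28-day strength contribution constraints are tight.
That vertex is x1 = 0.9421, x4 = 17.63.
Total cost: 0.845·0.9421 + 0.017·17.63 = 1.09578.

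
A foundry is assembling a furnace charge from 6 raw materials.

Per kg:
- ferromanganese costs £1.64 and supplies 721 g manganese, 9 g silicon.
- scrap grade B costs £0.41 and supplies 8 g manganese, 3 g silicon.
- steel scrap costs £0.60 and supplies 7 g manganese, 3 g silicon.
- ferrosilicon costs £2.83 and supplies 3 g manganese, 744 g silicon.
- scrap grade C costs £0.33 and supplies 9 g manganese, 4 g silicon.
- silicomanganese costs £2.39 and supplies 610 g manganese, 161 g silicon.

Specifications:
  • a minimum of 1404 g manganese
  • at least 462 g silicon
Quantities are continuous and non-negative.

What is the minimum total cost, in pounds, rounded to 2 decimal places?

Set it up as a linear program. Let x1 = kg of ferromanganese, x2 = kg of scrap grade B, x3 = kg of steel scrap, x4 = kg of ferrosilicon, x5 = kg of scrap grade C, x6 = kg of silicomanganese.
Minimize 1.64x1 + 0.41x2 + 0.6x3 + 2.83x4 + 0.33x5 + 2.39x6 subject to:
  721x1 + 8x2 + 7x3 + 3x4 + 9x5 + 610x6 ≥ 1404   (manganese)
  9x1 + 3x2 + 3x3 + 744x4 + 4x5 + 161x6 ≥ 462   (silicon)
  x1, x2, x3, x4, x5, x6 ≥ 0.
The cheapest feasible vertex uses only ferromanganese, ferrosilicon; scrap grade B, steel scrap, scrap grade C, silicomanganese are not used. The manganese and silicon requirements are met with equality.
Solving gives x1 = 1.945, x4 = 0.5974.
Hence cost = 1.64·1.945 + 2.83·0.5974 = £4.8804.

£4.88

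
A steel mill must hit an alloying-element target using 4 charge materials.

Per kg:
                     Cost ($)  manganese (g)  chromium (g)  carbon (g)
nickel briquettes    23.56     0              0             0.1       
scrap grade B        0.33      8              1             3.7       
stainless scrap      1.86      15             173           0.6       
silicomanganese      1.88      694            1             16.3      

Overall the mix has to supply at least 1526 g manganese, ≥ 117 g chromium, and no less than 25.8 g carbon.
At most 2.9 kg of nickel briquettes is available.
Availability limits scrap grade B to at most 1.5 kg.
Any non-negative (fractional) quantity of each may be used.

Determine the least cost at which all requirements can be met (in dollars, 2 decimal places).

$5.34

Let x1 = kg of nickel briquettes, x2 = kg of scrap grade B, x3 = kg of stainless scrap, x4 = kg of silicomanganese.
min 23.56x1 + 0.33x2 + 1.86x3 + 1.88x4 with:
  8x2 + 15x3 + 694x4 ≥ 1526   (manganese)
  1x2 + 173x3 + 1x4 ≥ 117   (chromium)
  0.1x1 + 3.7x2 + 0.6x3 + 16.3x4 ≥ 25.8   (carbon)
  x1 ≤ 2.9
  x2 ≤ 1.5
  x1, x2, x3, x4 ≥ 0.
The cheapest feasible vertex uses only stainless scrap, silicomanganese; nickel briquettes, scrap grade B are not used. Binding constraints: manganese and chromium.
Solving gives x3 = 0.6637, x4 = 2.185.
Hence cost = 1.86·0.6637 + 1.88·2.185 = $5.3423.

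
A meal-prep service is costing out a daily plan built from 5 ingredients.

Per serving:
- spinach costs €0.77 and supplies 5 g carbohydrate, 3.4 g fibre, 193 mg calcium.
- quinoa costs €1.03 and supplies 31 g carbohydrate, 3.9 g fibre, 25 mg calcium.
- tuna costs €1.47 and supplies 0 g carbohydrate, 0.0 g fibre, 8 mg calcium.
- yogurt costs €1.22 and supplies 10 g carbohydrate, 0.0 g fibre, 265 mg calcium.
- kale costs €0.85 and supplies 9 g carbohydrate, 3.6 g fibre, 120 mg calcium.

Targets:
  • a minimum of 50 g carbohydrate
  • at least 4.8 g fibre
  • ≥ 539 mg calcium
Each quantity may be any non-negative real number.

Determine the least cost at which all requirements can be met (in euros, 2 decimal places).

Let x1 = servings of spinach, x2 = servings of quinoa, x3 = servings of tuna, x4 = servings of yogurt, x5 = servings of kale.
min 0.77x1 + 1.03x2 + 1.47x3 + 1.22x4 + 0.85x5 s.t.:
  5x1 + 31x2 + 10x4 + 9x5 ≥ 50   (carbohydrate)
  3.4x1 + 3.9x2 + 3.6x5 ≥ 4.8   (fibre)
  193x1 + 25x2 + 8x3 + 265x4 + 120x5 ≥ 539   (calcium)
  x1, x2, x3, x4, x5 ≥ 0.
At the optimum only spinach, quinoa are positive (tuna, yogurt, kale = 0). Binding constraints: carbohydrate and calcium.
Solving gives x1 = 2.639, x2 = 1.187.
Hence cost = 0.77·2.639 + 1.03·1.187 = €3.2546.

€3.25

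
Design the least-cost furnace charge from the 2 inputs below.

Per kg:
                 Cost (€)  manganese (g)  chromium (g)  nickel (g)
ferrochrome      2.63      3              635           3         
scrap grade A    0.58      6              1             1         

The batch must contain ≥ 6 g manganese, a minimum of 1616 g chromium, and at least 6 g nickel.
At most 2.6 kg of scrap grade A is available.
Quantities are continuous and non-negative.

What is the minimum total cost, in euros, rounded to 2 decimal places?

€6.69

This is a linear program. Let x1 = kg of ferrochrome, x2 = kg of scrap grade A.
min 2.63x1 + 0.58x2 subject to:
  3x1 + 6x2 ≥ 6   (manganese)
  635x1 + 1x2 ≥ 1616   (chromium)
  3x1 + 1x2 ≥ 6   (nickel)
  x2 ≤ 2.6
  x1, x2 ≥ 0.
The cheapest feasible vertex uses only ferrochrome; scrap grade A is not used. The chromium requirement is met with equality.
Solving gives x1 = 2.545.
Total cost: 2.63·2.545 = 6.6934.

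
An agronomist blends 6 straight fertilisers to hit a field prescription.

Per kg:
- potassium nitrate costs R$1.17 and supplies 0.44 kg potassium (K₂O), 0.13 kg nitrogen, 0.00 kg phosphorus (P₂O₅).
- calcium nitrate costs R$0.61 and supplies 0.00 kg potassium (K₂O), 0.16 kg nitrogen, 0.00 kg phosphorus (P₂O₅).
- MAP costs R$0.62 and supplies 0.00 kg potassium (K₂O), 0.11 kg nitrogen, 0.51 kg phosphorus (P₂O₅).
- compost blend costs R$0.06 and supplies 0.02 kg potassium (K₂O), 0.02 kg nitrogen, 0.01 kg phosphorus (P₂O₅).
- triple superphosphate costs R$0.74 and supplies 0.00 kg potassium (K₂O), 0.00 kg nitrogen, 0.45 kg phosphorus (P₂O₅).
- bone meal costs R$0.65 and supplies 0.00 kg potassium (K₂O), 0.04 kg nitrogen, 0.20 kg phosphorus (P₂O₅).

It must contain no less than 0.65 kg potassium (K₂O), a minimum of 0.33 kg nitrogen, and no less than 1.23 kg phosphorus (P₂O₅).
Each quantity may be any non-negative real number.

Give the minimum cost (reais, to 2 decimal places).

R$3.05

This is a linear program. Let x1 = kg of potassium nitrate, x2 = kg of calcium nitrate, x3 = kg of MAP, x4 = kg of compost blend, x5 = kg of triple superphosphate, x6 = kg of bone meal.
Minimize 1.17x1 + 0.61x2 + 0.62x3 + 0.06x4 + 0.74x5 + 0.65x6 subject to:
  0.44x1 + 0.02x4 ≥ 0.65   (potassium (K₂O))
  0.13x1 + 0.16x2 + 0.11x3 + 0.02x4 + 0.04x6 ≥ 0.33   (nitrogen)
  0.51x3 + 0.01x4 + 0.45x5 + 0.2x6 ≥ 1.23   (phosphorus (P₂O₅))
  x1, x2, x3, x4, x5, x6 ≥ 0.
The minimum-cost mix takes nothing from potassium nitrate, calcium nitrate, triple superphosphate, bone meal — only MAP, compost blend. The potassium (K₂O) and phosphorus (P₂O₅) requirements are met with equality.
Optimal quantities: MAP = 1.775 kg, compost blend = 32.5 kg.
Hence cost = 0.62·1.775 + 0.06·32.5 = R$3.0505.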